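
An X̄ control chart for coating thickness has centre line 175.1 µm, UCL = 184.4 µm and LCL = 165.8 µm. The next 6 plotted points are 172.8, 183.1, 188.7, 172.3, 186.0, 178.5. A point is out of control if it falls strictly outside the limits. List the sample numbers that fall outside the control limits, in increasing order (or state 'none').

3, 5

Compare each point to [165.8, 184.4]: sample 3 = 188.7 > UCL; sample 5 = 186.0 > UCL.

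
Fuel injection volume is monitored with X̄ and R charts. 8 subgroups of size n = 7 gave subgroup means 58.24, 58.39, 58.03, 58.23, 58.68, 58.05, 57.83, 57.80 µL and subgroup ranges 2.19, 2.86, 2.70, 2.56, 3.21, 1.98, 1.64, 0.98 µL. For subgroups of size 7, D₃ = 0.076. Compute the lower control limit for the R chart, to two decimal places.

R̄ = (2.19 + 2.86 + 2.70 + 2.56 + 3.21 + 1.98 + 1.64 + 0.98) / 8 = 18.1200 / 8 = 2.2650
LCL_R = D₃·R̄ = 0.076 × 2.2650 = 0.1721

0.17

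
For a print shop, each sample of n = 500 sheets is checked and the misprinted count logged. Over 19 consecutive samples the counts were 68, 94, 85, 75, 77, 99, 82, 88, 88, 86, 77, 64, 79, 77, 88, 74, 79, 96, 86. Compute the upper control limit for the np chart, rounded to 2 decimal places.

107.07

p̄ = Σdᵢ / (k·n) = 1562 / (19 × 500) = 0.16442
UCL = np̄ + 3·√(np̄(1−p̄)) = 82.2105 + 3 × √(82.2105×0.83558) = 82.2105 + 3 × 8.2881 = 107.0750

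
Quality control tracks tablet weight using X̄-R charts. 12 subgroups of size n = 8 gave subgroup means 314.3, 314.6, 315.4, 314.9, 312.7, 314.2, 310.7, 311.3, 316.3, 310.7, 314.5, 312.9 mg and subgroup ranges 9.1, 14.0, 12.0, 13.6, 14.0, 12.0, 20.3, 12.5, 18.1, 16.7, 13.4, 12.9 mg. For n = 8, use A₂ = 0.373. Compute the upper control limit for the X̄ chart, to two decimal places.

X̄̄ = (314.3 + 314.6 + 315.4 + 314.9 + 312.7 + 314.2 + 310.7 + 311.3 + 316.3 + 310.7 + 314.5 + 312.9) / 12 = 3762.5000 / 12 = 313.5417
R̄ = (9.1 + 14.0 + 12.0 + 13.6 + 14.0 + 12.0 + 20.3 + 12.5 + 18.1 + 16.7 + 13.4 + 12.9) / 12 = 168.6000 / 12 = 14.0500
UCL = X̄̄ + A₂·R̄ = 313.5417 + 0.373 × 14.0500 = 318.7823

318.78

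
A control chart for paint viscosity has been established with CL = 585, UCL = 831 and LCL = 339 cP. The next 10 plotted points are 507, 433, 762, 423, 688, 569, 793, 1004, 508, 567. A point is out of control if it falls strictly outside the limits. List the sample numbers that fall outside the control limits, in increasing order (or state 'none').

Compare each point to [339, 831]: sample 8 = 1004 > UCL.

8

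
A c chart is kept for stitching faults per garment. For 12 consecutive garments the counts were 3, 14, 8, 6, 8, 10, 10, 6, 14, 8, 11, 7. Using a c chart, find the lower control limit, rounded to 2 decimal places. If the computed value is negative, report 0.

0.00

c̄ = (3 + 14 + 8 + 6 + 8 + 10 + 10 + 6 + 14 + 8 + 11 + 7) / 12 = 105 / 12 = 8.7500
LCL = c̄ − 3√c̄ = 8.7500 − 3 × 2.9580 = -0.1241 → 0 (cannot be negative)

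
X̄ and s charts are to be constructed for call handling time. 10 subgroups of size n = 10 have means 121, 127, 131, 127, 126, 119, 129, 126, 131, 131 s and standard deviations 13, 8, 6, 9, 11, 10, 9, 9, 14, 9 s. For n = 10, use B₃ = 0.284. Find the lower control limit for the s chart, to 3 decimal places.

s̄ = (13 + 8 + 6 + 9 + 11 + 10 + 9 + 9 + 14 + 9) / 10 = 9.8000
LCL_s = B₃·s̄ = 0.284 × 9.8000 = 2.7832

2.783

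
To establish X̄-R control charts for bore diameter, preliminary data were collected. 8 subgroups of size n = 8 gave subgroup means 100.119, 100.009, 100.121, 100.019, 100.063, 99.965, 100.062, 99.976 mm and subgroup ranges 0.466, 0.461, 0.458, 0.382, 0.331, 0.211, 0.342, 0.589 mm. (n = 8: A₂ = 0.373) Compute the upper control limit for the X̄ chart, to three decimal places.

X̄̄ = (100.119 + 100.009 + 100.121 + 100.019 + 100.063 + 99.965 + 100.062 + 99.976) / 8 = 800.3340 / 8 = 100.0418
R̄ = (0.466 + 0.461 + 0.458 + 0.382 + 0.331 + 0.211 + 0.342 + 0.589) / 8 = 3.2400 / 8 = 0.4050
UCL = X̄̄ + A₂·R̄ = 100.0418 + 0.373 × 0.4050 = 100.1928

100.193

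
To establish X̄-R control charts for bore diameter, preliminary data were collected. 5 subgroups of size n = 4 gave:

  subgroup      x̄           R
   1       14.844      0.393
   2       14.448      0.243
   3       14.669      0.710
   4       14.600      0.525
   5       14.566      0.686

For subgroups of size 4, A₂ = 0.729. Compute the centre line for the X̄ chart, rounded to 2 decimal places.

14.63

X̄̄ = (14.844 + 14.448 + 14.669 + 14.600 + 14.566) / 5 = 73.1270 / 5 = 14.6254
CL = X̄̄ = 14.6254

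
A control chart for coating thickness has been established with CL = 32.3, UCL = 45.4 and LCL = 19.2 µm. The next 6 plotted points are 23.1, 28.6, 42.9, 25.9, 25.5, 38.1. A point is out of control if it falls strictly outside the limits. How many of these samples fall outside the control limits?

All 6 points lie within [19.2, 45.4].

0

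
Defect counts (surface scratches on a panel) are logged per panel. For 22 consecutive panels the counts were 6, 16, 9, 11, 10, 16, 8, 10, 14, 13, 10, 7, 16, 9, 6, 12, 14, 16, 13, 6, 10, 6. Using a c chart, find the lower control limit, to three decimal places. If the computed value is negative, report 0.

c̄ = (6 + 16 + 9 + 11 + 10 + 16 + 8 + 10 + 14 + 13 + 10 + 7 + 16 + 9 + 6 + 12 + 14 + 16 + 13 + 6 + 10 + 6) / 22 = 238 / 22 = 10.8182
LCL = c̄ − 3√c̄ = 10.8182 − 3 × 3.2891 = 0.9509

0.951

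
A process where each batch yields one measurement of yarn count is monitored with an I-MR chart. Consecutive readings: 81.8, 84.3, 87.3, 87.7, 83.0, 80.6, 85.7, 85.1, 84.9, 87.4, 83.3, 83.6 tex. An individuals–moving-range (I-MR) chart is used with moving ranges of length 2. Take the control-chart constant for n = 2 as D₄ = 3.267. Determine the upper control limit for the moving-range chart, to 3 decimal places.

Moving ranges: 2.5, 3.0, 0.4, 4.7, 2.4, 5.1, 0.6, 0.2, 2.5, 4.1, 0.3; M̄R̄ = 25.8000 / 11 = 2.3455
UCL_MR = D₄·M̄R̄ = 3.267 × 2.3455 = 7.6626

7.663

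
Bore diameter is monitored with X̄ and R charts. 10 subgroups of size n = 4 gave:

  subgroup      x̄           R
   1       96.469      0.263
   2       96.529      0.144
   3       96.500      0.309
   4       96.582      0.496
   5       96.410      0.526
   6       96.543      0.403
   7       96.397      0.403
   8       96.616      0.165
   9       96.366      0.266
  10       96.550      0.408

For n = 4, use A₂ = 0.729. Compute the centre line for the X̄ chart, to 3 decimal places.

X̄̄ = (96.469 + 96.529 + 96.500 + 96.582 + 96.410 + 96.543 + 96.397 + 96.616 + 96.366 + 96.550) / 10 = 964.9620 / 10 = 96.4962
CL = X̄̄ = 96.4962

96.496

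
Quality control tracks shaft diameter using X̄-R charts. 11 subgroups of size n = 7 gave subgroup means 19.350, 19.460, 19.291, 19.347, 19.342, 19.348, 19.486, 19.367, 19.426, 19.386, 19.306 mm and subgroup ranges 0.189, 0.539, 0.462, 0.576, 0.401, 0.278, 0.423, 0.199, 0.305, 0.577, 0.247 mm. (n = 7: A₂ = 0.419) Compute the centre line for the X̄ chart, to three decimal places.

X̄̄ = (19.350 + 19.460 + 19.291 + 19.347 + 19.342 + 19.348 + 19.486 + 19.367 + 19.426 + 19.386 + 19.306) / 11 = 213.1090 / 11 = 19.3735
CL = X̄̄ = 19.3735

19.374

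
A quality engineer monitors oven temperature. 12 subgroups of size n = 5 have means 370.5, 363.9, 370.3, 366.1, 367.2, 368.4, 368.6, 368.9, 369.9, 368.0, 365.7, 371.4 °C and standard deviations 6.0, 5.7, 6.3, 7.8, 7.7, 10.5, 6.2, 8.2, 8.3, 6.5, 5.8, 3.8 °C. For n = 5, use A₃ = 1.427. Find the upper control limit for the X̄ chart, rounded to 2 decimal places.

378.09

X̄̄ = (370.5 + 363.9 + 370.3 + 366.1 + 367.2 + 368.4 + 368.6 + 368.9 + 369.9 + 368.0 + 365.7 + 371.4) / 12 = 368.2417
s̄ = (6.0 + 5.7 + 6.3 + 7.8 + 7.7 + 10.5 + 6.2 + 8.2 + 8.3 + 6.5 + 5.8 + 3.8) / 12 = 6.9000
UCL = X̄̄ + A₃·s̄ = 368.2417 + 1.427 × 6.9000 = 378.0880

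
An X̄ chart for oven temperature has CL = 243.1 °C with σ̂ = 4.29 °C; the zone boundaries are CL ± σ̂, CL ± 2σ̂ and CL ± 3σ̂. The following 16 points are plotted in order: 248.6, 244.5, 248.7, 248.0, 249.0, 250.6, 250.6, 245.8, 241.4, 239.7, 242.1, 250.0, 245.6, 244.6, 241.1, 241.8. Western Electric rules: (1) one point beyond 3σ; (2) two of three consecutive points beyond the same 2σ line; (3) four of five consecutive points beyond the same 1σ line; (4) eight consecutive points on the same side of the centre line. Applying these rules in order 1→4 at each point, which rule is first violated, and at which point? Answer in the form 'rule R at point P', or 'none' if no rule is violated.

rule 3 at point 5

Zone of each point (C = within 1σ̂, B = 1σ̂–2σ̂, A = 2σ̂–3σ̂, * = beyond 3σ̂; sign = side of CL): 1:+B, 2:+C, 3:+B, 4:+B, 5:+B, 6:+B, 7:+B, 8:+C, 9:-C, 10:-C, 11:-C, 12:+B, 13:+C, 14:+C, 15:-C, 16:-C
Rule 3 (four of five consecutive points beyond the same 1σ limit) is satisfied at point 5.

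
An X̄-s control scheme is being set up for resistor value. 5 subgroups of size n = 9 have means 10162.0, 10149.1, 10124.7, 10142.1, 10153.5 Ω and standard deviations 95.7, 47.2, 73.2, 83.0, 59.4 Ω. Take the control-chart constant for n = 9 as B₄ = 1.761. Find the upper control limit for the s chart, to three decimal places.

126.264

s̄ = (95.7 + 47.2 + 73.2 + 83.0 + 59.4) / 5 = 71.7000
UCL_s = B₄·s̄ = 1.761 × 71.7000 = 126.2637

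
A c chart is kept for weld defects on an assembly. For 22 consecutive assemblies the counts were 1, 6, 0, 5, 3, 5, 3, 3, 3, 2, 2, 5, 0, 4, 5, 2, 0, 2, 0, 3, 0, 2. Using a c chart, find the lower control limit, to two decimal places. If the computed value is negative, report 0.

0.00

c̄ = (1 + 6 + 0 + 5 + 3 + 5 + 3 + 3 + 3 + 2 + 2 + 5 + 0 + 4 + 5 + 2 + 0 + 2 + 0 + 3 + 0 + 2) / 22 = 56 / 22 = 2.5455
LCL = c̄ − 3√c̄ = 2.5455 − 3 × 1.5954 = -2.2409 → 0 (cannot be negative)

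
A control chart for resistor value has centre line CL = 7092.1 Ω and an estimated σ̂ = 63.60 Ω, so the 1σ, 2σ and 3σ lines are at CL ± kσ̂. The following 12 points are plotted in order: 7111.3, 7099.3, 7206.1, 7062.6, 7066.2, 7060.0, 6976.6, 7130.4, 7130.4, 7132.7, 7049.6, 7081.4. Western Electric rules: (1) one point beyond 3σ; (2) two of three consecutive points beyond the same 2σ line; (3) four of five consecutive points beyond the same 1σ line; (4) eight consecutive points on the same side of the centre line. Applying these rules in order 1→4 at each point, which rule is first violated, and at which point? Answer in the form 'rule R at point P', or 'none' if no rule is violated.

Zone of each point (C = within 1σ̂, B = 1σ̂–2σ̂, A = 2σ̂–3σ̂, * = beyond 3σ̂; sign = side of CL): 1:+C, 2:+C, 3:+B, 4:-C, 5:-C, 6:-C, 7:-B, 8:+C, 9:+C, 10:+C, 11:-C, 12:-C
No rule fires across all 12 points.

none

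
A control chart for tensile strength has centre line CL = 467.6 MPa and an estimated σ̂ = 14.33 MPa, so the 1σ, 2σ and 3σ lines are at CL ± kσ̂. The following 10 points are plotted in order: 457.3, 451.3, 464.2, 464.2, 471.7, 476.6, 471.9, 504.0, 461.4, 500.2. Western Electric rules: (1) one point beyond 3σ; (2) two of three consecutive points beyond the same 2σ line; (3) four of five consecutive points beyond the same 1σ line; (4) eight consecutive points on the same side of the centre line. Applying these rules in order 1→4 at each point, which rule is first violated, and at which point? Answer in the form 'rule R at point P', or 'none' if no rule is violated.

rule 2 at point 10

Zone of each point (C = within 1σ̂, B = 1σ̂–2σ̂, A = 2σ̂–3σ̂, * = beyond 3σ̂; sign = side of CL): 1:-C, 2:-B, 3:-C, 4:-C, 5:+C, 6:+C, 7:+C, 8:+A, 9:-C, 10:+A
Rule 2 (two of three consecutive points beyond the same 2σ limit) is satisfied at point 10.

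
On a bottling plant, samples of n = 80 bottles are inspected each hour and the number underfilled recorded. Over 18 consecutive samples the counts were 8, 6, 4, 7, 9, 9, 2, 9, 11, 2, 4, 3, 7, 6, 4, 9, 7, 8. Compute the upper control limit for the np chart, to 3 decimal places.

p̄ = Σdᵢ / (k·n) = 115 / (18 × 80) = 0.07986
UCL = np̄ + 3·√(np̄(1−p̄)) = 6.3889 + 3 × √(6.3889×0.92014) = 6.3889 + 3 × 2.4246 = 13.6627

13.663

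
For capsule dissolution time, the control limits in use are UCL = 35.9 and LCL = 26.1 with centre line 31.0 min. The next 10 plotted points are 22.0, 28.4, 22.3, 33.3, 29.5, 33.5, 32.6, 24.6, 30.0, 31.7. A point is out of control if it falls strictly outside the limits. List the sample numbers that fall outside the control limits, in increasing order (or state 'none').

1, 3, 8

Compare each point to [26.1, 35.9]: sample 1 = 22.0 < LCL; sample 3 = 22.3 < LCL; sample 8 = 24.6 < LCL.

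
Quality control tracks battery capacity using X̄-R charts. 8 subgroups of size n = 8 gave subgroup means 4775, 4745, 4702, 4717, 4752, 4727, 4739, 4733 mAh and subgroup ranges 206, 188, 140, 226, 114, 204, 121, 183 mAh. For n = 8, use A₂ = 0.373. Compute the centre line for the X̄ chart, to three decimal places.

4736.250

X̄̄ = (4775 + 4745 + 4702 + 4717 + 4752 + 4727 + 4739 + 4733) / 8 = 37890.0000 / 8 = 4736.2500
CL = X̄̄ = 4736.2500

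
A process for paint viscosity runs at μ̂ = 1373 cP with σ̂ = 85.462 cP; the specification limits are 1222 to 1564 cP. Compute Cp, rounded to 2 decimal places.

Cp = (USL − LSL) / (6σ̂) = (1564 − 1222) / (6 × 85.462) = 342.0000 / 512.7720 = 0.6670

0.67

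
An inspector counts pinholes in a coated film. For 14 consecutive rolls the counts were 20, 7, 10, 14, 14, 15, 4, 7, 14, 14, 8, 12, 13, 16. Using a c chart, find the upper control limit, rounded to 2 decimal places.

c̄ = (20 + 7 + 10 + 14 + 14 + 15 + 4 + 7 + 14 + 14 + 8 + 12 + 13 + 16) / 14 = 168 / 14 = 12.0000
UCL = c̄ + 3√c̄ = 12.0000 + 3 × √12.0000 = 12.0000 + 3 × 3.4641 = 22.3923

22.39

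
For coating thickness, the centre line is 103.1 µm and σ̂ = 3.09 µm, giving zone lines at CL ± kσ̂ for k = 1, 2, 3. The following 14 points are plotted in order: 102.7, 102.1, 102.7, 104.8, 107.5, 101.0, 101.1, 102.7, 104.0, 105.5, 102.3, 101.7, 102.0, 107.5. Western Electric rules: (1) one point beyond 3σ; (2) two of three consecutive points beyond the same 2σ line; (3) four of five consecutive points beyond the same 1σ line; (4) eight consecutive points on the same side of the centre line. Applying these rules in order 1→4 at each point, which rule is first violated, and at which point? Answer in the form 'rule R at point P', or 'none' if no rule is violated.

Zone of each point (C = within 1σ̂, B = 1σ̂–2σ̂, A = 2σ̂–3σ̂, * = beyond 3σ̂; sign = side of CL): 1:-C, 2:-C, 3:-C, 4:+C, 5:+B, 6:-C, 7:-C, 8:-C, 9:+C, 10:+C, 11:-C, 12:-C, 13:-C, 14:+B
No rule fires across all 14 points.

none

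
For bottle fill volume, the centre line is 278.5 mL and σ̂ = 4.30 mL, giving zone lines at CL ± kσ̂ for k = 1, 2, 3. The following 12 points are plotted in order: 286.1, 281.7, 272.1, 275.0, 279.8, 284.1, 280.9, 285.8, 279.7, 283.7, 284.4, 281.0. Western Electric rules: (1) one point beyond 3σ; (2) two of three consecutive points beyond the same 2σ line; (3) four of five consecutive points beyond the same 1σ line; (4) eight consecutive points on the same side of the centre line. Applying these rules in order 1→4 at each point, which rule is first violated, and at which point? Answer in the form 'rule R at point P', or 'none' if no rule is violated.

rule 4 at point 12

Zone of each point (C = within 1σ̂, B = 1σ̂–2σ̂, A = 2σ̂–3σ̂, * = beyond 3σ̂; sign = side of CL): 1:+B, 2:+C, 3:-B, 4:-C, 5:+C, 6:+B, 7:+C, 8:+B, 9:+C, 10:+B, 11:+B, 12:+C
Rule 4 (eight consecutive points on the same side of the centre line) is satisfied at point 12.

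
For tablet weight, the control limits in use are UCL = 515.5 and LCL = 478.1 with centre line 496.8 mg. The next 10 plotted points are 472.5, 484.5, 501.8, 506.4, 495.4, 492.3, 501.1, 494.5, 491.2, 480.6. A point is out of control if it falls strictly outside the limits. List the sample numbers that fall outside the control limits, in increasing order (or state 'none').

1

Compare each point to [478.1, 515.5]: sample 1 = 472.5 < LCL.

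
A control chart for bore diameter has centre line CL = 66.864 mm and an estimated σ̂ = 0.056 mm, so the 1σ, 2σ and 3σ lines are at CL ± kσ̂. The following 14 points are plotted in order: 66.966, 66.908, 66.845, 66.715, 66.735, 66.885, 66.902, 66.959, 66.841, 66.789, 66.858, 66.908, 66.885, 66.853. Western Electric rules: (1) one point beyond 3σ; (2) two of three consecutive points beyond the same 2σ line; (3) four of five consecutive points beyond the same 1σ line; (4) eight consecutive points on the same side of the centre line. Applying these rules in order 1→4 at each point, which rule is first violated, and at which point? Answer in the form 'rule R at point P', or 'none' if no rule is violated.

Zone of each point (C = within 1σ̂, B = 1σ̂–2σ̂, A = 2σ̂–3σ̂, * = beyond 3σ̂; sign = side of CL): 1:+B, 2:+C, 3:-C, 4:-A, 5:-A, 6:+C, 7:+C, 8:+B, 9:-C, 10:-B, 11:-C, 12:+C, 13:+C, 14:-C
Rule 2 (two of three consecutive points beyond the same 2σ limit) is satisfied at point 5.

rule 2 at point 5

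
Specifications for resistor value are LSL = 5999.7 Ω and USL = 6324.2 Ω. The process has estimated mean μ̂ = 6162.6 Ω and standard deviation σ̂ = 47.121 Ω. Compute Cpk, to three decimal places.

1.143

Cpu = (USL − μ̂) / (3σ̂) = (6324.2 − 6162.6) / (3 × 47.121) = 1.1432; Cpl = (μ̂ − LSL) / (3σ̂) = (6162.6 − 5999.7) / (3 × 47.121) = 1.1524; Cpk = min(Cpu, Cpl) = 1.1432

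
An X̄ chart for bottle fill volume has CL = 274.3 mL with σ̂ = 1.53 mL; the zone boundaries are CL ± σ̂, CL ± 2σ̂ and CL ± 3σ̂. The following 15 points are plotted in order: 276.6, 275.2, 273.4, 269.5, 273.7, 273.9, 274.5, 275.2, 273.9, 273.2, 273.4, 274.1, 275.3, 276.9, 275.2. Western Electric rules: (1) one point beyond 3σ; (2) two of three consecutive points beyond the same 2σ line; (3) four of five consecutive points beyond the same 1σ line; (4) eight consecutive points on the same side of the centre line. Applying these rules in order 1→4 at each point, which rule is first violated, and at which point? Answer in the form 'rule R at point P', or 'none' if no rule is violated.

Zone of each point (C = within 1σ̂, B = 1σ̂–2σ̂, A = 2σ̂–3σ̂, * = beyond 3σ̂; sign = side of CL): 1:+B, 2:+C, 3:-C, 4:-*, 5:-C, 6:-C, 7:+C, 8:+C, 9:-C, 10:-C, 11:-C, 12:-C, 13:+C, 14:+B, 15:+C
Rule 1 (one point beyond the 3σ limits) is satisfied at point 4.

rule 1 at point 4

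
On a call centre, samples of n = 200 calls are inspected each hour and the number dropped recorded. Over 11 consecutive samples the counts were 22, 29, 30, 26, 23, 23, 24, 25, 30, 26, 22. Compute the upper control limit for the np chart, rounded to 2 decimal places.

p̄ = Σdᵢ / (k·n) = 280 / (11 × 200) = 0.12727
UCL = np̄ + 3·√(np̄(1−p̄)) = 25.4545 + 3 × √(25.4545×0.87273) = 25.4545 + 3 × 4.7133 = 39.5943

39.59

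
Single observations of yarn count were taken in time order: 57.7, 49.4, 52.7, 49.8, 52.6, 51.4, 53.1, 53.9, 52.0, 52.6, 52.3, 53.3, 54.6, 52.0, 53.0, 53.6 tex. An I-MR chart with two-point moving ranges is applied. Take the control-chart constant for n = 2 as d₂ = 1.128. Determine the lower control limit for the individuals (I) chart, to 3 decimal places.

X̄ = (57.7 + 49.4 + 52.7 + 49.8 + 52.6 + 51.4 + 53.1 + 53.9 + 52.0 + 52.6 + 52.3 + 53.3 + 54.6 + 52.0 + 53.0 + 53.6) / 16 = 52.7500
Moving ranges: 8.3, 3.3, 2.9, 2.8, 1.2, 1.7, 0.8, 1.9, 0.6, 0.3, 1.0, 1.3, 2.6, 1.0, 0.6; M̄R̄ = 30.3000 / 15 = 2.0200
LCL = X̄ − 3·M̄R̄/d₂ = 52.7500 − 3 × 2.0200 / 1.128 = 47.3777

47.378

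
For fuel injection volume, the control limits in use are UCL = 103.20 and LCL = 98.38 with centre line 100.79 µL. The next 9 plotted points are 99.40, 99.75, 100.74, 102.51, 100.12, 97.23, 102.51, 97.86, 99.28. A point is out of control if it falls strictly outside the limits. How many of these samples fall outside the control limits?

2

Compare each point to [98.38, 103.20]: sample 6 = 97.23 < LCL; sample 8 = 97.86 < LCL.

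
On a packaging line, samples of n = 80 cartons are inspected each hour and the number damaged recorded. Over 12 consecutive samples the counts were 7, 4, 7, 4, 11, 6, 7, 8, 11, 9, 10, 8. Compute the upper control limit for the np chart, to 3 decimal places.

15.565

p̄ = Σdᵢ / (k·n) = 92 / (12 × 80) = 0.09583
UCL = np̄ + 3·√(np̄(1−p̄)) = 7.6667 + 3 × √(7.6667×0.90417) = 7.6667 + 3 × 2.6329 = 15.5652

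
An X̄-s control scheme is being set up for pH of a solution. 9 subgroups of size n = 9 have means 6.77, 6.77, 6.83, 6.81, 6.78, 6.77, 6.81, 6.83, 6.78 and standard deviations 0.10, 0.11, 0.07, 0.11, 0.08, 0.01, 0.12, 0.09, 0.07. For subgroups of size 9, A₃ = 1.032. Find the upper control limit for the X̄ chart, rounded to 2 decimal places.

6.88

X̄̄ = (6.77 + 6.77 + 6.83 + 6.81 + 6.78 + 6.77 + 6.81 + 6.83 + 6.78) / 9 = 6.7944
s̄ = (0.10 + 0.11 + 0.07 + 0.11 + 0.08 + 0.01 + 0.12 + 0.09 + 0.07) / 9 = 0.0844
UCL = X̄̄ + A₃·s̄ = 6.7944 + 1.032 × 0.0844 = 6.8816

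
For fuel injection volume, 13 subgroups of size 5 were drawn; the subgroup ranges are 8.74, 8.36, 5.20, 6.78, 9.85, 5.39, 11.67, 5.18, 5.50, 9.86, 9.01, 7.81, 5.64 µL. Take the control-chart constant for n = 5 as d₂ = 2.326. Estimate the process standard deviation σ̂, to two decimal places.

R̄ = (8.74 + 8.36 + 5.20 + 6.78 + 9.85 + 5.39 + 11.67 + 5.18 + 5.50 + 9.86 + 9.01 + 7.81 + 5.64) / 13 = 7.6146
σ̂ = R̄ / d₂ = 7.6146 / 2.326 = 3.2737

3.27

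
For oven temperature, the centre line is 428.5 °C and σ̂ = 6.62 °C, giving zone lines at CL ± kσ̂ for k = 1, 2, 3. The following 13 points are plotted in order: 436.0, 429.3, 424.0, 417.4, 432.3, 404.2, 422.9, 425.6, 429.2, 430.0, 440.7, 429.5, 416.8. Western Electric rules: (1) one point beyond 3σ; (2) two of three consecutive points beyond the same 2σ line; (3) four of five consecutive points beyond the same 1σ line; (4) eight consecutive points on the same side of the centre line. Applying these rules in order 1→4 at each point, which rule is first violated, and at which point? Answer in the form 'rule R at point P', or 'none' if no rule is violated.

Zone of each point (C = within 1σ̂, B = 1σ̂–2σ̂, A = 2σ̂–3σ̂, * = beyond 3σ̂; sign = side of CL): 1:+B, 2:+C, 3:-C, 4:-B, 5:+C, 6:-*, 7:-C, 8:-C, 9:+C, 10:+C, 11:+B, 12:+C, 13:-B
Rule 1 (one point beyond the 3σ limits) is satisfied at point 6.

rule 1 at point 6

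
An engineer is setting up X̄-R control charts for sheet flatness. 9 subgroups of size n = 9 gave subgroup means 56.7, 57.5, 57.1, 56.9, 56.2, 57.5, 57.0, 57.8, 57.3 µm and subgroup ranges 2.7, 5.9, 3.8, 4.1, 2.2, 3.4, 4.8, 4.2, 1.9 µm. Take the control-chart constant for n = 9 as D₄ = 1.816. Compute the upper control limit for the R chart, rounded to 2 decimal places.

6.66

R̄ = (2.7 + 5.9 + 3.8 + 4.1 + 2.2 + 3.4 + 4.8 + 4.2 + 1.9) / 9 = 33.0000 / 9 = 3.6667
UCL_R = D₄·R̄ = 1.816 × 3.6667 = 6.6587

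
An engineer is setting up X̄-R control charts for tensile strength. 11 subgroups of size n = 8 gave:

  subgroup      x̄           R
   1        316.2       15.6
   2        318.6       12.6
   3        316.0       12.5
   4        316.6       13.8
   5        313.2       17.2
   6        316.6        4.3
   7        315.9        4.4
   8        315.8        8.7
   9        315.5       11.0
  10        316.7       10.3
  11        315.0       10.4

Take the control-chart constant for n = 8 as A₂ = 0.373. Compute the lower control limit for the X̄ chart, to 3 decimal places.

X̄̄ = (316.2 + 318.6 + 316.0 + 316.6 + 313.2 + 316.6 + 315.9 + 315.8 + 315.5 + 316.7 + 315.0) / 11 = 3476.1000 / 11 = 316.0091
R̄ = (15.6 + 12.6 + 12.5 + 13.8 + 17.2 + 4.3 + 4.4 + 8.7 + 11.0 + 10.3 + 10.4) / 11 = 120.8000 / 11 = 10.9818
LCL = X̄̄ − A₂·R̄ = 316.0091 − 0.373 × 10.9818 = 311.9129

311.913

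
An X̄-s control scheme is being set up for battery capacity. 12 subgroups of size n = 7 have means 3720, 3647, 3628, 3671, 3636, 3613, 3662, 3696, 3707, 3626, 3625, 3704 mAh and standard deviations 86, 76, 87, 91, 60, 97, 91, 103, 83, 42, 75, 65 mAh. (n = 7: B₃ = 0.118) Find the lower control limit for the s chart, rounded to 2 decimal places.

s̄ = (86 + 76 + 87 + 91 + 60 + 97 + 91 + 103 + 83 + 42 + 75 + 65) / 12 = 79.6667
LCL_s = B₃·s̄ = 0.118 × 79.6667 = 9.4007

9.40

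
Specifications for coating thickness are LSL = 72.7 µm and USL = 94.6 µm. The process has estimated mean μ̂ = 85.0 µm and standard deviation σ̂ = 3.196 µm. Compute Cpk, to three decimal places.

Cpu = (USL − μ̂) / (3σ̂) = (94.6 − 85.0) / (3 × 3.196) = 1.0013; Cpl = (μ̂ − LSL) / (3σ̂) = (85.0 − 72.7) / (3 × 3.196) = 1.2829; Cpk = min(Cpu, Cpl) = 1.0013

1.001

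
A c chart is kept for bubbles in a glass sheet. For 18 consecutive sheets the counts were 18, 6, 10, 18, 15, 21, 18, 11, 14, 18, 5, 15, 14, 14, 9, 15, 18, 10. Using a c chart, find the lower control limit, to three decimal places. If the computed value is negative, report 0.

2.675

c̄ = (18 + 6 + 10 + 18 + 15 + 21 + 18 + 11 + 14 + 18 + 5 + 15 + 14 + 14 + 9 + 15 + 18 + 10) / 18 = 249 / 18 = 13.8333
LCL = c̄ − 3√c̄ = 13.8333 − 3 × 3.7193 = 2.6754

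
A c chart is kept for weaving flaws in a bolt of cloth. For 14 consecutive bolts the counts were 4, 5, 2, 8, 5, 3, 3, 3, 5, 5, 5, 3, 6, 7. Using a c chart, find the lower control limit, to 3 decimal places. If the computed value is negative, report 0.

0.000

c̄ = (4 + 5 + 2 + 8 + 5 + 3 + 3 + 3 + 5 + 5 + 5 + 3 + 6 + 7) / 14 = 64 / 14 = 4.5714
LCL = c̄ − 3√c̄ = 4.5714 − 3 × 2.1381 = -1.8428 → 0 (cannot be negative)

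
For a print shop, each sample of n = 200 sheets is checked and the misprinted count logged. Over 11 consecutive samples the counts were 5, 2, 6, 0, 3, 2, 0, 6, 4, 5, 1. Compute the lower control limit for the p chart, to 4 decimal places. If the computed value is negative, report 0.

p̄ = Σdᵢ / (k·n) = 34 / (11 × 200) = 0.01545
LCL = p̄ − 3·√(p̄(1−p̄)/n) = 0.01545 − 3 × 0.00872 = -0.01071 → 0 (negative, so LCL = 0)

0.0000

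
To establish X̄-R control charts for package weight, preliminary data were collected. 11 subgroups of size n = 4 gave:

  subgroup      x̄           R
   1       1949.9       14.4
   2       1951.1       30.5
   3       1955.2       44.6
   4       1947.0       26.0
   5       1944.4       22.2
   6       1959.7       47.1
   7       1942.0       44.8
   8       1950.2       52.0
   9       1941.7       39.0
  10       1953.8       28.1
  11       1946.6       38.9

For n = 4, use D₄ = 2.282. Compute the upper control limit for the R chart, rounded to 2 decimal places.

R̄ = (14.4 + 30.5 + 44.6 + 26.0 + 22.2 + 47.1 + 44.8 + 52.0 + 39.0 + 28.1 + 38.9) / 11 = 387.6000 / 11 = 35.2364
UCL_R = D₄·R̄ = 2.282 × 35.2364 = 80.4094

80.41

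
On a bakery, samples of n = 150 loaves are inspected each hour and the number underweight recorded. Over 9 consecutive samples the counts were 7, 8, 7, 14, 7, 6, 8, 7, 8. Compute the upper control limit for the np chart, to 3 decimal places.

p̄ = Σdᵢ / (k·n) = 72 / (9 × 150) = 0.05333
UCL = np̄ + 3·√(np̄(1−p̄)) = 8.0000 + 3 × √(8.0000×0.94667) = 8.0000 + 3 × 2.7520 = 16.2559

16.256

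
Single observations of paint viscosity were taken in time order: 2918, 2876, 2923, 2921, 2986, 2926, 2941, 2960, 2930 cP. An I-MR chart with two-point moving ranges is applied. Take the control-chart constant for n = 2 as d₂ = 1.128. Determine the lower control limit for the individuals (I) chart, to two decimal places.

X̄ = (2918 + 2876 + 2923 + 2921 + 2986 + 2926 + 2941 + 2960 + 2930) / 9 = 2931.2222
Moving ranges: 42, 47, 2, 65, 60, 15, 19, 30; M̄R̄ = 280.0000 / 8 = 35.0000
LCL = X̄ − 3·M̄R̄/d₂ = 2931.2222 − 3 × 35.0000 / 1.128 = 2838.1371

2838.14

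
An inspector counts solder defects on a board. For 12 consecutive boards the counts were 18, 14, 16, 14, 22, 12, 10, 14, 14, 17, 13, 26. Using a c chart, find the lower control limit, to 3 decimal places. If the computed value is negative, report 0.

3.896

c̄ = (18 + 14 + 16 + 14 + 22 + 12 + 10 + 14 + 14 + 17 + 13 + 26) / 12 = 190 / 12 = 15.8333
LCL = c̄ − 3√c̄ = 15.8333 − 3 × 3.9791 = 3.8960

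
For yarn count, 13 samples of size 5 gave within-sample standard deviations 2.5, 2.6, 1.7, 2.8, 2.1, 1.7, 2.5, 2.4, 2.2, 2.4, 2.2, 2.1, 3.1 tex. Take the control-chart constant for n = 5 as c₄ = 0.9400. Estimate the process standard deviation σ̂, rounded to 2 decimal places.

s̄ = (2.5 + 2.6 + 1.7 + 2.8 + 2.1 + 1.7 + 2.5 + 2.4 + 2.2 + 2.4 + 2.2 + 2.1 + 3.1) / 13 = 2.3308
σ̂ = s̄ / c₄ = 2.3308 / 0.9400 = 2.4795

2.48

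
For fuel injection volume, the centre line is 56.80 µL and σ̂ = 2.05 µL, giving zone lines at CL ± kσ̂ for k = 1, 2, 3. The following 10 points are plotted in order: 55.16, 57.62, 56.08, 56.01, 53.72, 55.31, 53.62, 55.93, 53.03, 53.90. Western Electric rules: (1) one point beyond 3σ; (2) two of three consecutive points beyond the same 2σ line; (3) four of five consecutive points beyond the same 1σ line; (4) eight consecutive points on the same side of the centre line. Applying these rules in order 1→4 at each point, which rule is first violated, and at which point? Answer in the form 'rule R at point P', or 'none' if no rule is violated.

rule 4 at point 10

Zone of each point (C = within 1σ̂, B = 1σ̂–2σ̂, A = 2σ̂–3σ̂, * = beyond 3σ̂; sign = side of CL): 1:-C, 2:+C, 3:-C, 4:-C, 5:-B, 6:-C, 7:-B, 8:-C, 9:-B, 10:-B
Rule 4 (eight consecutive points on the same side of the centre line) is satisfied at point 10.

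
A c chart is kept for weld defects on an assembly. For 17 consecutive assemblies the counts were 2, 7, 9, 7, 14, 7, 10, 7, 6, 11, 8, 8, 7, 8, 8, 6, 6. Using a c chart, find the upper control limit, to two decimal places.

c̄ = (2 + 7 + 9 + 7 + 14 + 7 + 10 + 7 + 6 + 11 + 8 + 8 + 7 + 8 + 8 + 6 + 6) / 17 = 131 / 17 = 7.7059
UCL = c̄ + 3√c̄ = 7.7059 + 3 × √7.7059 = 7.7059 + 3 × 2.7759 = 16.0337

16.03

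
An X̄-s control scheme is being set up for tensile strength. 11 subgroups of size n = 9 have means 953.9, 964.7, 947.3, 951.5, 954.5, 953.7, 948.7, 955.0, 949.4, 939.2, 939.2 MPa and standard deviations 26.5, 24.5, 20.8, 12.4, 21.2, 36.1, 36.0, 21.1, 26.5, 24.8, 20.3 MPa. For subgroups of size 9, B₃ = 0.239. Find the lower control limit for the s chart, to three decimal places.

s̄ = (26.5 + 24.5 + 20.8 + 12.4 + 21.2 + 36.1 + 36.0 + 21.1 + 26.5 + 24.8 + 20.3) / 11 = 24.5636
LCL_s = B₃·s̄ = 0.239 × 24.5636 = 5.8707

5.871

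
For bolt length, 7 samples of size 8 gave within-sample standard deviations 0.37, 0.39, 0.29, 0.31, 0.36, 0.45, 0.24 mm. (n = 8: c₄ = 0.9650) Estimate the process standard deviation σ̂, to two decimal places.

s̄ = (0.37 + 0.39 + 0.29 + 0.31 + 0.36 + 0.45 + 0.24) / 7 = 0.3443
σ̂ = s̄ / c₄ = 0.3443 / 0.9650 = 0.3568

0.36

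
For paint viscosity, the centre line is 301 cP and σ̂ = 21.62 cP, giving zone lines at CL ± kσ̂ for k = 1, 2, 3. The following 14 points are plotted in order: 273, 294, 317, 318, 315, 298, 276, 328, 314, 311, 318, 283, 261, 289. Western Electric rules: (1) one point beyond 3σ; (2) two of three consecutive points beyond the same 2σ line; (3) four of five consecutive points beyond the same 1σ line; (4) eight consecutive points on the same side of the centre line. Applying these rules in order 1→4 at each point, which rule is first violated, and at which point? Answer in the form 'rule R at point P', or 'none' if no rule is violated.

none

Zone of each point (C = within 1σ̂, B = 1σ̂–2σ̂, A = 2σ̂–3σ̂, * = beyond 3σ̂; sign = side of CL): 1:-B, 2:-C, 3:+C, 4:+C, 5:+C, 6:-C, 7:-B, 8:+B, 9:+C, 10:+C, 11:+C, 12:-C, 13:-B, 14:-C
No rule fires across all 14 points.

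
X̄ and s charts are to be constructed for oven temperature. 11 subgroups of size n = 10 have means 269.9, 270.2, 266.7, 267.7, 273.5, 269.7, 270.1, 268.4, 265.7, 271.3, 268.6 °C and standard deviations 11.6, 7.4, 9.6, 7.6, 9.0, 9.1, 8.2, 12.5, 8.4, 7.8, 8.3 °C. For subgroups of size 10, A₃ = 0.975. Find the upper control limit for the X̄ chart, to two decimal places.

278.07

X̄̄ = (269.9 + 270.2 + 266.7 + 267.7 + 273.5 + 269.7 + 270.1 + 268.4 + 265.7 + 271.3 + 268.6) / 11 = 269.2545
s̄ = (11.6 + 7.4 + 9.6 + 7.6 + 9.0 + 9.1 + 8.2 + 12.5 + 8.4 + 7.8 + 8.3) / 11 = 9.0455
UCL = X̄̄ + A₃·s̄ = 269.2545 + 0.975 × 9.0455 = 278.0739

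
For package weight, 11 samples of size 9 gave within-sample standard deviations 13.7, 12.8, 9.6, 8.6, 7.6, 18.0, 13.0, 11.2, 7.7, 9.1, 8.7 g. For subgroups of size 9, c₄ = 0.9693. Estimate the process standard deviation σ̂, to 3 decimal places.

s̄ = (13.7 + 12.8 + 9.6 + 8.6 + 7.6 + 18.0 + 13.0 + 11.2 + 7.7 + 9.1 + 8.7) / 11 = 10.9091
σ̂ = s̄ / c₄ = 10.9091 / 0.9693 = 11.2546

11.255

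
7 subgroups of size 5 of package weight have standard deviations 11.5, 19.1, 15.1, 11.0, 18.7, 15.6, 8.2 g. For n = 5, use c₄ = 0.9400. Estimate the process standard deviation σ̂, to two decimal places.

s̄ = (11.5 + 19.1 + 15.1 + 11.0 + 18.7 + 15.6 + 8.2) / 7 = 14.1714
σ̂ = s̄ / c₄ = 14.1714 / 0.9400 = 15.0760

15.08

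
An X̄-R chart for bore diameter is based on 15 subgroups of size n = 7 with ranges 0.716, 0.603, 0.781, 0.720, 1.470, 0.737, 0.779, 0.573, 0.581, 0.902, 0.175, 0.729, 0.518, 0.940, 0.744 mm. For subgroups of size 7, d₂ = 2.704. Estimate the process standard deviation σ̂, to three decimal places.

0.270

R̄ = (0.716 + 0.603 + 0.781 + 0.720 + 1.470 + 0.737 + 0.779 + 0.573 + 0.581 + 0.902 + 0.175 + 0.729 + 0.518 + 0.940 + 0.744) / 15 = 0.7312
σ̂ = R̄ / d₂ = 0.7312 / 2.704 = 0.2704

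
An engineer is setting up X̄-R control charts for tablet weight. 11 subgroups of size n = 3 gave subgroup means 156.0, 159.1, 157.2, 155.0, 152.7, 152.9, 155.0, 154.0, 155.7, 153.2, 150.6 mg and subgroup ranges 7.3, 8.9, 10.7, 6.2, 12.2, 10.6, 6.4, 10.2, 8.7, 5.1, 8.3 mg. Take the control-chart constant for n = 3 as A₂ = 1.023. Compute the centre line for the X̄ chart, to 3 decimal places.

X̄̄ = (156.0 + 159.1 + 157.2 + 155.0 + 152.7 + 152.9 + 155.0 + 154.0 + 155.7 + 153.2 + 150.6) / 11 = 1701.4000 / 11 = 154.6727
CL = X̄̄ = 154.6727

154.673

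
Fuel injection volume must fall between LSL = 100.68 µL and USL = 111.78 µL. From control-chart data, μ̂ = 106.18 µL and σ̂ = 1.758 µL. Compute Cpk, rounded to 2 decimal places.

1.04

Cpu = (USL − μ̂) / (3σ̂) = (111.78 − 106.18) / (3 × 1.758) = 1.0618; Cpl = (μ̂ − LSL) / (3σ̂) = (106.18 − 100.68) / (3 × 1.758) = 1.0429; Cpk = min(Cpu, Cpl) = 1.0429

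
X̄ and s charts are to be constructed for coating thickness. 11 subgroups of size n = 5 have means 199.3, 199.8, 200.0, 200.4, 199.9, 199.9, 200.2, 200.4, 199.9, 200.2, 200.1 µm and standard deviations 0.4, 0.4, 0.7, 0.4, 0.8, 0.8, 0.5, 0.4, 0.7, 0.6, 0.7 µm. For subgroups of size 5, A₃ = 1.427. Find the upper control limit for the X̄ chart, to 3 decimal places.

X̄̄ = (199.3 + 199.8 + 200.0 + 200.4 + 199.9 + 199.9 + 200.2 + 200.4 + 199.9 + 200.2 + 200.1) / 11 = 200.0091
s̄ = (0.4 + 0.4 + 0.7 + 0.4 + 0.8 + 0.8 + 0.5 + 0.4 + 0.7 + 0.6 + 0.7) / 11 = 0.5818
UCL = X̄̄ + A₃·s̄ = 200.0091 + 1.427 × 0.5818 = 200.8393

200.839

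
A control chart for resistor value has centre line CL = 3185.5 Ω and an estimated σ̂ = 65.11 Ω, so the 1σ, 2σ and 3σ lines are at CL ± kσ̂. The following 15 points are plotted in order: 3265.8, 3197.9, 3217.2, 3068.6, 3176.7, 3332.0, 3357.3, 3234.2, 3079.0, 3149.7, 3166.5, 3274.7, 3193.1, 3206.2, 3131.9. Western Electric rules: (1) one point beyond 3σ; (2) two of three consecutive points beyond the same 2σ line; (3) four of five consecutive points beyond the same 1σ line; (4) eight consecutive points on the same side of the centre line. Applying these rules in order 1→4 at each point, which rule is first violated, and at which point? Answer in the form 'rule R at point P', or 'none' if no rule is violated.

rule 2 at point 7

Zone of each point (C = within 1σ̂, B = 1σ̂–2σ̂, A = 2σ̂–3σ̂, * = beyond 3σ̂; sign = side of CL): 1:+B, 2:+C, 3:+C, 4:-B, 5:-C, 6:+A, 7:+A, 8:+C, 9:-B, 10:-C, 11:-C, 12:+B, 13:+C, 14:+C, 15:-C
Rule 2 (two of three consecutive points beyond the same 2σ limit) is satisfied at point 7.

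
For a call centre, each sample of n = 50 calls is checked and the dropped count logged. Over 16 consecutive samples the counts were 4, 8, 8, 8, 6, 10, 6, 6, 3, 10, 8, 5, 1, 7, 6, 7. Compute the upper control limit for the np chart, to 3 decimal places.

p̄ = Σdᵢ / (k·n) = 103 / (16 × 50) = 0.12875
UCL = np̄ + 3·√(np̄(1−p̄)) = 6.4375 + 3 × √(6.4375×0.87125) = 6.4375 + 3 × 2.3683 = 13.5423

13.542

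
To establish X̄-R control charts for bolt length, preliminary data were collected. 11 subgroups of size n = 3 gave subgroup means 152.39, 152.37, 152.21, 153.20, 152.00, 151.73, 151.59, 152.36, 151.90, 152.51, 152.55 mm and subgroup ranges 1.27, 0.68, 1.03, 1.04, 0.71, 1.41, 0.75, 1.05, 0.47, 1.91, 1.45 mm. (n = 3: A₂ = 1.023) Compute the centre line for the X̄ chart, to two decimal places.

X̄̄ = (152.39 + 152.37 + 152.21 + 153.20 + 152.00 + 151.73 + 151.59 + 152.36 + 151.90 + 152.51 + 152.55) / 11 = 1674.8100 / 11 = 152.2555
CL = X̄̄ = 152.2555

152.26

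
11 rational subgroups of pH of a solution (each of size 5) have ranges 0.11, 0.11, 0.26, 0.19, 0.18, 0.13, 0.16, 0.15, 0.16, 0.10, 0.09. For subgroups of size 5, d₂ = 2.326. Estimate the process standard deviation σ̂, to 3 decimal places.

0.064

R̄ = (0.11 + 0.11 + 0.26 + 0.19 + 0.18 + 0.13 + 0.16 + 0.15 + 0.16 + 0.10 + 0.09) / 11 = 0.1491
σ̂ = R̄ / d₂ = 0.1491 / 2.326 = 0.0641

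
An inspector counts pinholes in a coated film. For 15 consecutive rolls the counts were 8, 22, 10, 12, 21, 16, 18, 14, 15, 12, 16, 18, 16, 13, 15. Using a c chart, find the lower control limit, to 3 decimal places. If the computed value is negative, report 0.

3.422

c̄ = (8 + 22 + 10 + 12 + 21 + 16 + 18 + 14 + 15 + 12 + 16 + 18 + 16 + 13 + 15) / 15 = 226 / 15 = 15.0667
LCL = c̄ − 3√c̄ = 15.0667 − 3 × 3.8816 = 3.4219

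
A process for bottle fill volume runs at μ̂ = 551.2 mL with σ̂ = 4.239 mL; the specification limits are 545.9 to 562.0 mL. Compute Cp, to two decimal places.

Cp = (USL − LSL) / (6σ̂) = (562.0 − 545.9) / (6 × 4.239) = 16.1000 / 25.4340 = 0.6330

0.63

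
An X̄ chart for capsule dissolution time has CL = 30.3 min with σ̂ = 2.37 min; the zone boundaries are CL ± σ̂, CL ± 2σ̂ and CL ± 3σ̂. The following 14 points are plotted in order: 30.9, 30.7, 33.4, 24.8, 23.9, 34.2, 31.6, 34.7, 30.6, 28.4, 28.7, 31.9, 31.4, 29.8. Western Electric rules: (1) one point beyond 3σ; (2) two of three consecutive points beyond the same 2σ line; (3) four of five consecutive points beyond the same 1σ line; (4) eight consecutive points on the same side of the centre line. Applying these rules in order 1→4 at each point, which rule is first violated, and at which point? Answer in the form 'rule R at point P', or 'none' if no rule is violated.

rule 2 at point 5

Zone of each point (C = within 1σ̂, B = 1σ̂–2σ̂, A = 2σ̂–3σ̂, * = beyond 3σ̂; sign = side of CL): 1:+C, 2:+C, 3:+B, 4:-A, 5:-A, 6:+B, 7:+C, 8:+B, 9:+C, 10:-C, 11:-C, 12:+C, 13:+C, 14:-C
Rule 2 (two of three consecutive points beyond the same 2σ limit) is satisfied at point 5.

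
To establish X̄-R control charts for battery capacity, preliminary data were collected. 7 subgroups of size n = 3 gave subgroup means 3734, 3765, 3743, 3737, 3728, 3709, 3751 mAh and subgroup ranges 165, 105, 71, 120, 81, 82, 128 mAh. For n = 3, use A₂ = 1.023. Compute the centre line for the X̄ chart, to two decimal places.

3738.14

X̄̄ = (3734 + 3765 + 3743 + 3737 + 3728 + 3709 + 3751) / 7 = 26167.0000 / 7 = 3738.1429
CL = X̄̄ = 3738.1429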